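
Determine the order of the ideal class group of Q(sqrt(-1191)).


K = Q(sqrt(-1191)). d mod 4 = 1, so D = disc(K) = d = -1191
h(K) equals the number of primitive reduced positive-definite forms (a, b, c) = a*x^2 + b*x*y + c*y^2 with b^2 - 4ac = D,
where reduced means |b| <= a <= c, with b >= 0 whenever |b| = a or a = c, and primitive means gcd(a, b, c) = 1.
Reduced forces 3a^2 <= |D| = 1191, so 1 <= a <= 19; b must have the parity of D, and c = (b^2 - D)/(4a) must be an integer >= a.
Enumerate a = 1..19, b in [-a, a]:
  a=1: (1, 1, 298)  [1]
  a=2: (2, -1, 149), (2, 1, 149)  [2]
  a=3: (3, 3, 100)  [1]
  a=4: (4, -3, 75), (4, 3, 75)  [2]
  a=5: (5, -3, 60), (5, 3, 60)  [2]
  a=6: (6, -3, 50), (6, 3, 50)  [2]
  a=7: none
  a=8: (8, -5, 38), (8, 5, 38)  [2]
  a=9: none
  a=10: (10, -7, 31), (10, -3, 30), (10, 3, 30), (10, 7, 31)  [4]
  a=11: none
  a=12: (12, -3, 25), (12, 3, 25)  [2]
  a=13..14: none
  a=15: (15, -3, 20), (15, 3, 20)  [2]
  a=16: (16, -5, 19), (16, 5, 19)  [2]
  a=17: (17, -13, 20), (17, 13, 20)  [2]
  a=18..19: none
Total reduced forms: 1 + 2 + 1 + 2 + 2 + 2 + 2 + 4 + 2 + 2 + 2 + 2 = 24
h = 24

24


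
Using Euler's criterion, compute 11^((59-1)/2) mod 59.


p = 59 is prime and the exponent is (p-1)/2 = 29, so by Euler's criterion 11^29 = (11/59) = +1 or -1 mod 59.
Compute by square-and-multiply:
  29 = 16 + 8 + 4 + 1 (binary 11101)
  Repeated squaring mod 59: 11^1 = 11, 11^2 = 3, 11^4 = 9, 11^8 = 22, 11^16 = 12
  11^29 = 11^16 * 11^8 * 11^4 * 11^1 = 12 * 22 * 9 * 11 mod 59
    12 * 22 = 264 = 28 mod 59
    28 * 9 = 252 = 16 mod 59
    16 * 11 = 176 = 58 mod 59
  11^29 = 58 mod 59
Result 58 = p - 1 = -1 mod 59: 11 is a quadratic non-residue mod 59. As a residue in [0, p-1] the value is 58.
11^29 mod 59 = 58

58


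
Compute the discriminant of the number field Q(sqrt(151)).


For K = Q(sqrt(d)) with d squarefree: disc(K) = d if d = 1 mod 4, and disc(K) = 4d if d = 2 or 3 mod 4.
Here d = 151, and d mod 4 = 3.
d = 3 mod 4, not 1 (O_K = Z[sqrt(d)]), so disc(K) = 4d = 4 * (151) = 604

604


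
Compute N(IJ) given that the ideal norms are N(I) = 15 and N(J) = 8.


N(IJ) = N(I) * N(J)
= 15 * 8
= 120

120


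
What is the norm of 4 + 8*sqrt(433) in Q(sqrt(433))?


N(a + b*sqrt(d)) = a^2 - d*b^2
= (4)^2 - (433)*(8)^2
= 16 - 27712
= -27696

-27696


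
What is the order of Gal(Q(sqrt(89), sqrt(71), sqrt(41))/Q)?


The 3 square roots of distinct primes are multiplicatively independent over Q,
so [K:Q] = 2^3 and Gal(K/Q) is isomorphic to (Z/2Z)^3.
|Gal| = 2^3 = 8

8


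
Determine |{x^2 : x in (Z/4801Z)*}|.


For prime p, the number of non-zero quadratic residues is (p-1)/2.
= (4801-1)/2
= 2400

2400


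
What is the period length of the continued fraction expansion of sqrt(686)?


Run the CF algorithm for sqrt(686).
a_0 = floor(sqrt(686)) = 26; set m_0=0, q_0=1.
Recurrence: m' = q*a - m,  q' = (d - m'^2)/q,  a' = floor((a_0 + m')/q').
  step 1: m=26, q=10, a=5
  step 2: m=24, q=11, a=4
  step 3: m=20, q=26, a=1
  step 4: m=6, q=25, a=1
  step 5: m=19, q=13, a=3
  step 6: m=20, q=22, a=2
  step 7: m=24, q=5, a=10
  step 8: m=26, q=2, a=26
  step 9: m=26, q=5, a=10
  step 10: m=24, q=22, a=2
  step 11: m=20, q=13, a=3
  step 12: m=19, q=25, a=1
  step 13: m=6, q=26, a=1
  step 14: m=20, q=11, a=4
  step 15: m=24, q=10, a=5
  step 16: m=26, q=1, a=52
a_16 = 2*a_0 = 52, so the period closes here.
sqrt(686) = [26; 5, 4, 1, 1, 3, 2, 10, 26, 10, 2, 3, 1, 1, 4, 5, 52]
Period length = 16

16


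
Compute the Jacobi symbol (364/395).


Compute (364/395) via quadratic reciprocity:
  pull out 2: (2/395) = -1  (since 395 mod 8 = 3)
  pull out 2: (2/395) = -1  (since 395 mod 8 = 3)
  reciprocity: (91/395) -> -(395/91)
  reduce: (31/91)
  reciprocity: (31/91) -> -(91/31)
  reduce: (29/31)
  reciprocity: (29/31) -> +(31/29)
  reduce: (2/29)
  pull out 2: (2/29) = -1  (since 29 mod 8 = 5)
  (1/29) = 1
Product of signs = -1

-1


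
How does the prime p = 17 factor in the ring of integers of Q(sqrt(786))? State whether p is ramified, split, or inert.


K = Q(sqrt(786)). Since d mod 4 = 2, disc(K) = 3144.
Check p | disc: 3144 mod 17 = 16.
p does not divide disc. Compute Legendre symbol (d/p):
4^((17-1)/2) mod 17 = 1
(d/p) = 1, so p splits: (p) = P*P' with e=1, f=1, g=2.
Therefore p is split.

split


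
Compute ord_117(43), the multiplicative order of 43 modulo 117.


We want ord_117(43), the smallest k >= 1 with 43^k = 1 mod 117.
n = 117 = 3^2 * 13, phi(117) = 72; the order divides phi(n).
Divisors of 72: 1, 2, 3, 4, 6, 8, 9, 12, 18, 24, 36, 72
Repeated squaring mod 117: 43^1 = 43, 43^2 = 94, 43^4 = 61, 43^8 = 94, 43^16 = 61, 43^32 = 94, 43^64 = 61
Test divisors in increasing order:
  k=1: 43^1 = 43 mod 117
  k=2: 43^2 = 94 mod 117
  k=3: 43^3 = 94 * 43 = 64 mod 117
  k=4: 43^4 = 61 mod 117
  k=6: 43^6 = 61 * 94 = 1 mod 117  <- first divisor giving 1
Order = 6

6


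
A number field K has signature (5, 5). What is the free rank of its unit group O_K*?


By Dirichlet's unit theorem:
rank = r1 + r2 - 1
= 5 + 5 - 1
= 9

9


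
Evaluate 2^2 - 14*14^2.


x^2 - d*y^2
= 2^2 - 14*14^2
= 4 - 2744
= -2740

-2740


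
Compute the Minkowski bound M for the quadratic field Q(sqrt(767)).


d = 767, d mod 4 = 3, so disc(K) = 4d = 3068; |disc(K)| = 3068
Real quadratic field, so n = 2, s = r2 = 0, r1 = 2
M = (n!/n^n) * (4/pi)^s * sqrt(|disc(K)|) = (2!/2^2) * (4/pi)^0 * sqrt(3068)
= 0.5 * 1.000000 * 55.389530
= 27.6948

27.6948


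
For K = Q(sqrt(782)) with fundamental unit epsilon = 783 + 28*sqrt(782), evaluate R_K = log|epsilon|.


epsilon = 783 + 28*sqrt(782)
= 1565.9994
R = ln(1565.9994)
= 7.3563

7.3563


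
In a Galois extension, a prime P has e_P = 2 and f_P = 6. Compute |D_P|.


|D_P| = e * f
= 2 * 6
= 12

12


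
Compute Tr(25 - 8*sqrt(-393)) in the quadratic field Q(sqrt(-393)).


Tr(a + b*sqrt(d)) = (a + b*sqrt(d)) + (a - b*sqrt(d)) = 2a
= 2 * (25)
= 50

50


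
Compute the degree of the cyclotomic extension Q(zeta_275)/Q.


The degree equals Euler's totient phi(275).
275 = 5^2 * 11
phi(275) = 200

200


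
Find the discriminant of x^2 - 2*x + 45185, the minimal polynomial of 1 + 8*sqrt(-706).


The element 1 + 8*sqrt(-706) has minimal polynomial:
x^2 - 2*x + 45185
Discriminant = (-2)^2 - 4*(45185)
= 4 - 180740
= -180736

-180736


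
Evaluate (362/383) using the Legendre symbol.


p = 383 is prime, so compute (362/383) with the reciprocity algorithm (Jacobi-symbol steps: pull out 2s via (2/n), flip via reciprocity, reduce):
  pull out 2: (2/383) = +1  (since 383 mod 8 = 7)
  reciprocity: (181/383) -> +(383/181)
  reduce: (21/181)
  reciprocity: (21/181) -> +(181/21)
  reduce: (13/21)
  reciprocity: (13/21) -> +(21/13)
  reduce: (8/13)
  pull out 2: (2/13) = -1  (since 13 mod 8 = 5)
  pull out 2: (2/13) = -1  (since 13 mod 8 = 5)
  pull out 2: (2/13) = -1  (since 13 mod 8 = 5)
  (1/13) = 1
Product of signs = -1
(362/383) = -1

-1


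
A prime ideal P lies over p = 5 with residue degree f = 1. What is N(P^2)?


N(P^a) = p^(a*f)
= 5^(2*1)
= 5^2
= 25

25


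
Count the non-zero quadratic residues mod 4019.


For prime p, the number of non-zero quadratic residues is (p-1)/2.
= (4019-1)/2
= 2009

2009


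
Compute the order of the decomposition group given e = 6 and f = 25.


|D_P| = e * f
= 6 * 25
= 150

150


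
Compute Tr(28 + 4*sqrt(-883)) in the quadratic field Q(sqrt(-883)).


Tr(a + b*sqrt(d)) = (a + b*sqrt(d)) + (a - b*sqrt(d)) = 2a
= 2 * (28)
= 56

56


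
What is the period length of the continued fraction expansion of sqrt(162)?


Run the CF algorithm for sqrt(162).
a_0 = floor(sqrt(162)) = 12; set m_0=0, q_0=1.
Recurrence: m' = q*a - m,  q' = (d - m'^2)/q,  a' = floor((a_0 + m')/q').
  step 1: m=12, q=18, a=1
  step 2: m=6, q=7, a=2
  step 3: m=8, q=14, a=1
  step 4: m=6, q=9, a=2
  step 5: m=12, q=2, a=12
  step 6: m=12, q=9, a=2
  step 7: m=6, q=14, a=1
  step 8: m=8, q=7, a=2
  step 9: m=6, q=18, a=1
  step 10: m=12, q=1, a=24
a_10 = 2*a_0 = 24, so the period closes here.
sqrt(162) = [12; 1, 2, 1, 2, 12, 2, 1, 2, 1, 24]
Period length = 10

10


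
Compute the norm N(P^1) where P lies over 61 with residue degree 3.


N(P^a) = p^(a*f)
= 61^(1*3)
= 61^3
= 226981

226981


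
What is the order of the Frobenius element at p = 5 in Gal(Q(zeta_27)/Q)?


The Frobenius at p in Gal(Q(zeta_n)/Q) = (Z/nZ)* is the class of p, so its order is ord_27(5), the smallest k >= 1 with 5^k = 1 mod 27.
n = 27 = 3^3, phi(27) = 18; the order divides phi(n).
Divisors of 18: 1, 2, 3, 6, 9, 18
Repeated squaring mod 27: 5^1 = 5, 5^2 = 25, 5^4 = 4, 5^8 = 16, 5^16 = 13
Test divisors in increasing order:
  k=1: 5^1 = 5 mod 27
  k=2: 5^2 = 25 mod 27
  k=3: 5^3 = 25 * 5 = 17 mod 27
  k=6: 5^6 = 4 * 25 = 19 mod 27
  k=9: 5^9 = 16 * 5 = 26 mod 27
  k=18: 5^18 = 13 * 25 = 1 mod 27  <- first divisor giving 1
Order = 18

18


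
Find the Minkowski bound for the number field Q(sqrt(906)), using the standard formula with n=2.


d = 906, d mod 4 = 2, so disc(K) = 4d = 3624; |disc(K)| = 3624
Real quadratic field, so n = 2, s = r2 = 0, r1 = 2
M = (n!/n^n) * (4/pi)^s * sqrt(|disc(K)|) = (2!/2^2) * (4/pi)^0 * sqrt(3624)
= 0.5 * 1.000000 * 60.199668
= 30.0998

30.0998


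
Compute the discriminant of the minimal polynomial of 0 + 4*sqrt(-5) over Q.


The element 0 + 4*sqrt(-5) has minimal polynomial:
x^2 + 0*x + 80
Discriminant = (0)^2 - 4*(80)
= 0 - 320
= -320

-320


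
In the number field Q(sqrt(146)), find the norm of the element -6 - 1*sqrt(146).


N(a + b*sqrt(d)) = a^2 - d*b^2
= (-6)^2 - (146)*(-1)^2
= 36 - 146
= -110

-110


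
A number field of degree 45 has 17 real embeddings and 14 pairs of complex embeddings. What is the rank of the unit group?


By Dirichlet's unit theorem:
rank = r1 + r2 - 1
= 17 + 14 - 1
= 30

30


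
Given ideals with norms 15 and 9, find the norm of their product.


N(IJ) = N(I) * N(J)
= 15 * 9
= 135

135


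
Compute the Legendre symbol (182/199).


p = 199 is prime, so compute (182/199) with the reciprocity algorithm (Jacobi-symbol steps: pull out 2s via (2/n), flip via reciprocity, reduce):
  pull out 2: (2/199) = +1  (since 199 mod 8 = 7)
  reciprocity: (91/199) -> -(199/91)
  reduce: (17/91)
  reciprocity: (17/91) -> +(91/17)
  reduce: (6/17)
  pull out 2: (2/17) = +1  (since 17 mod 8 = 1)
  reciprocity: (3/17) -> +(17/3)
  reduce: (2/3)
  pull out 2: (2/3) = -1  (since 3 mod 8 = 3)
  (1/3) = 1
Product of signs = 1
(182/199) = 1

1


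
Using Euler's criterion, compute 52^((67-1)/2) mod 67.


p = 67 is prime and the exponent is (p-1)/2 = 33, so by Euler's criterion 52^33 = (52/67) = +1 or -1 mod 67.
Compute by square-and-multiply:
  33 = 32 + 1 (binary 100001)
  Repeated squaring mod 67: 52^1 = 52, 52^2 = 24, 52^4 = 40, 52^8 = 59, 52^16 = 64, 52^32 = 9
  52^33 = 52^32 * 52^1 = 9 * 52 mod 67
    9 * 52 = 468 = 66 mod 67
  52^33 = 66 mod 67
Result 66 = p - 1 = -1 mod 67: 52 is a quadratic non-residue mod 67. As a residue in [0, p-1] the value is 66.
52^33 mod 67 = 66

66


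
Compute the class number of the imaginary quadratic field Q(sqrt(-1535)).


K = Q(sqrt(-1535)). d mod 4 = 1, so D = disc(K) = d = -1535
h(K) equals the number of primitive reduced positive-definite forms (a, b, c) = a*x^2 + b*x*y + c*y^2 with b^2 - 4ac = D,
where reduced means |b| <= a <= c, with b >= 0 whenever |b| = a or a = c, and primitive means gcd(a, b, c) = 1.
Reduced forces 3a^2 <= |D| = 1535, so 1 <= a <= 22; b must have the parity of D, and c = (b^2 - D)/(4a) must be an integer >= a.
Enumerate a = 1..22, b in [-a, a]:
  a=1: (1, 1, 384)  [1]
  a=2: (2, -1, 192), (2, 1, 192)  [2]
  a=3: (3, -1, 128), (3, 1, 128)  [2]
  a=4: (4, -1, 96), (4, 1, 96)  [2]
  a=5: (5, 5, 78)  [1]
  a=6: (6, -5, 65), (6, -1, 64), (6, 1, 64), (6, 5, 65)  [4]
  a=7: none
  a=8: (8, -1, 48), (8, 1, 48)  [2]
  a=9: (9, -7, 44), (9, 7, 44)  [2]
  a=10: (10, -5, 39), (10, 5, 39)  [2]
  a=11: (11, -7, 36), (11, 7, 36)  [2]
  a=12: (12, -7, 33), (12, -1, 32), (12, 1, 32), (12, 7, 33)  [4]
  a=13: (13, -5, 30), (13, 5, 30)  [2]
  a=14: none
  a=15: (15, -5, 26), (15, 5, 26)  [2]
  a=16: (16, -1, 24), (16, 1, 24)  [2]
  a=17: none
  a=18: (18, -11, 23), (18, -7, 22), (18, 7, 22), (18, 11, 23)  [4]
  a=19: (19, -17, 24), (19, 17, 24)  [2]
  a=20: (20, -15, 22), (20, 15, 22)  [2]
  a=21..22: none
Total reduced forms: 1 + 2 + 2 + 2 + 1 + 4 + 2 + 2 + 2 + 2 + 4 + 2 + 2 + 2 + 4 + 2 + 2 = 38
h = 38

38


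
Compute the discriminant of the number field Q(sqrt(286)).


For K = Q(sqrt(d)) with d squarefree: disc(K) = d if d = 1 mod 4, and disc(K) = 4d if d = 2 or 3 mod 4.
Here d = 286, and d mod 4 = 2.
d = 2 mod 4, not 1 (O_K = Z[sqrt(d)]), so disc(K) = 4d = 4 * (286) = 1144

1144


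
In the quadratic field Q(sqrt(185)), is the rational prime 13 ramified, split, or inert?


K = Q(sqrt(185)). Since d mod 4 = 1, disc(K) = 185.
Check p | disc: 185 mod 13 = 3.
p does not divide disc. Compute Legendre symbol (d/p):
3^((13-1)/2) mod 13 = 1
(d/p) = 1, so p splits: (p) = P*P' with e=1, f=1, g=2.
Therefore p is split.

split


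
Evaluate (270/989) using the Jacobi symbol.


Compute (270/989) via quadratic reciprocity:
  pull out 2: (2/989) = -1  (since 989 mod 8 = 5)
  reciprocity: (135/989) -> +(989/135)
  reduce: (44/135)
  pull out 2: (2/135) = +1  (since 135 mod 8 = 7)
  pull out 2: (2/135) = +1  (since 135 mod 8 = 7)
  reciprocity: (11/135) -> -(135/11)
  reduce: (3/11)
  reciprocity: (3/11) -> -(11/3)
  reduce: (2/3)
  pull out 2: (2/3) = -1  (since 3 mod 8 = 3)
  (1/3) = 1
Product of signs = 1

1


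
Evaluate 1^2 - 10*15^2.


x^2 - d*y^2
= 1^2 - 10*15^2
= 1 - 2250
= -2249

-2249


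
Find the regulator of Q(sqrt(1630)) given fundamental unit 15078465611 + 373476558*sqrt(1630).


epsilon = 15078465611 + 373476558*sqrt(1630)
= 3.0157e+10
R = ln(3.0157e+10)
= 24.1297

24.1297


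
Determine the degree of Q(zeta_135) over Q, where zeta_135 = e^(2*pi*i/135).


The degree equals Euler's totient phi(135).
135 = 3^3 * 5
phi(135) = 72

72


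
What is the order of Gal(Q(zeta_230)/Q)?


|Gal(Q(zeta_230)/Q)| = phi(230)
= 88

88


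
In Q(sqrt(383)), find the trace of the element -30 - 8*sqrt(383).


Tr(a + b*sqrt(d)) = (a + b*sqrt(d)) + (a - b*sqrt(d)) = 2a
= 2 * (-30)
= -60

-60


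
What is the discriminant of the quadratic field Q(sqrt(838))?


For K = Q(sqrt(d)) with d squarefree: disc(K) = d if d = 1 mod 4, and disc(K) = 4d if d = 2 or 3 mod 4.
Here d = 838, and d mod 4 = 2.
d = 2 mod 4, not 1 (O_K = Z[sqrt(d)]), so disc(K) = 4d = 4 * (838) = 3352

3352


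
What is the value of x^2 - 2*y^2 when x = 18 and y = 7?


x^2 - d*y^2
= 18^2 - 2*7^2
= 324 - 98
= 226

226


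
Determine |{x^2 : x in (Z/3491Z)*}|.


For prime p, the number of non-zero quadratic residues is (p-1)/2.
= (3491-1)/2
= 1745

1745


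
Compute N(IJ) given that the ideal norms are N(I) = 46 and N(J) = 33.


N(IJ) = N(I) * N(J)
= 46 * 33
= 1518

1518


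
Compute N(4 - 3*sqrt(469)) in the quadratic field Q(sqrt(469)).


N(a + b*sqrt(d)) = a^2 - d*b^2
= (4)^2 - (469)*(-3)^2
= 16 - 4221
= -4205

-4205


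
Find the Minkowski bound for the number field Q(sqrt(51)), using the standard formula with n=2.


d = 51, d mod 4 = 3, so disc(K) = 4d = 204; |disc(K)| = 204
Real quadratic field, so n = 2, s = r2 = 0, r1 = 2
M = (n!/n^n) * (4/pi)^s * sqrt(|disc(K)|) = (2!/2^2) * (4/pi)^0 * sqrt(204)
= 0.5 * 1.000000 * 14.282857
= 7.1414

7.1414


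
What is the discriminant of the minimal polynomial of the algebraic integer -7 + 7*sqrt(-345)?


The element -7 + 7*sqrt(-345) has minimal polynomial:
x^2 + 14*x + 16954
Discriminant = (14)^2 - 4*(16954)
= 196 - 67816
= -67620

-67620


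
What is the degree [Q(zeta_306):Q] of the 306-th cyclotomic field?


The degree equals Euler's totient phi(306).
306 = 2 * 3^2 * 17
phi(306) = 96

96


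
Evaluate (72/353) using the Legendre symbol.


p = 353 is prime, so compute (72/353) with the reciprocity algorithm (Jacobi-symbol steps: pull out 2s via (2/n), flip via reciprocity, reduce):
  pull out 2: (2/353) = +1  (since 353 mod 8 = 1)
  pull out 2: (2/353) = +1  (since 353 mod 8 = 1)
  pull out 2: (2/353) = +1  (since 353 mod 8 = 1)
  reciprocity: (9/353) -> +(353/9)
  reduce: (2/9)
  pull out 2: (2/9) = +1  (since 9 mod 8 = 1)
  (1/9) = 1
Product of signs = 1
(72/353) = 1

1


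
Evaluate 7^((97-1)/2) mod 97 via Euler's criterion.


p = 97 is prime and the exponent is (p-1)/2 = 48, so by Euler's criterion 7^48 = (7/97) = +1 or -1 mod 97.
Compute by square-and-multiply:
  48 = 32 + 16 (binary 110000)
  Repeated squaring mod 97: 7^1 = 7, 7^2 = 49, 7^4 = 73, 7^8 = 91, 7^16 = 36, 7^32 = 35
  7^48 = 7^32 * 7^16 = 35 * 36 mod 97
    35 * 36 = 1260 = 96 mod 97
  7^48 = 96 mod 97
Result 96 = p - 1 = -1 mod 97: 7 is a quadratic non-residue mod 97. As a residue in [0, p-1] the value is 96.
7^48 mod 97 = 96

96


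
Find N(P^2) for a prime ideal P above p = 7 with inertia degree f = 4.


N(P^a) = p^(a*f)
= 7^(2*4)
= 7^8
= 5764801

5764801


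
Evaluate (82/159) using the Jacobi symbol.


Compute (82/159) via quadratic reciprocity:
  pull out 2: (2/159) = +1  (since 159 mod 8 = 7)
  reciprocity: (41/159) -> +(159/41)
  reduce: (36/41)
  pull out 2: (2/41) = +1  (since 41 mod 8 = 1)
  pull out 2: (2/41) = +1  (since 41 mod 8 = 1)
  reciprocity: (9/41) -> +(41/9)
  reduce: (5/9)
  reciprocity: (5/9) -> +(9/5)
  reduce: (4/5)
  pull out 2: (2/5) = -1  (since 5 mod 8 = 5)
  pull out 2: (2/5) = -1  (since 5 mod 8 = 5)
  (1/5) = 1
Product of signs = 1

1


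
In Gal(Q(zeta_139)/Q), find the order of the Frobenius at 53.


The Frobenius at p in Gal(Q(zeta_n)/Q) = (Z/nZ)* is the class of p, so its order is ord_139(53), the smallest k >= 1 with 53^k = 1 mod 139.
n = 139 = 139, phi(139) = 138; the order divides phi(n).
Divisors of 138: 1, 2, 3, 6, 23, 46, 69, 138
Repeated squaring mod 139: 53^1 = 53, 53^2 = 29, 53^4 = 7, 53^8 = 49, 53^16 = 38, 53^32 = 54, 53^64 = 136, 53^128 = 9
Test divisors in increasing order:
  k=1: 53^1 = 53 mod 139
  k=2: 53^2 = 29 mod 139
  k=3: 53^3 = 29 * 53 = 8 mod 139
  k=6: 53^6 = 7 * 29 = 64 mod 139
  k=23: 53^23 = 38 * 7 * 29 * 53 = 43 mod 139
  k=46: 53^46 = 54 * 49 * 7 * 29 = 42 mod 139
  k=69: 53^69 = 136 * 7 * 53 = 138 mod 139
  k=138: 53^138 = 9 * 49 * 29 = 1 mod 139  <- first divisor giving 1
Order = 138

138


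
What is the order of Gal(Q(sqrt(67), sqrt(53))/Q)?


The 2 square roots of distinct primes are multiplicatively independent over Q,
so [K:Q] = 2^2 and Gal(K/Q) is isomorphic to (Z/2Z)^2.
|Gal| = 2^2 = 4

4


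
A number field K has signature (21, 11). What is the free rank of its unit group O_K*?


By Dirichlet's unit theorem:
rank = r1 + r2 - 1
= 21 + 11 - 1
= 31

31


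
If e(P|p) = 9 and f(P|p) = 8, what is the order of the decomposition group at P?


|D_P| = e * f
= 9 * 8
= 72

72


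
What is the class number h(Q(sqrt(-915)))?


K = Q(sqrt(-915)). d mod 4 = 1, so D = disc(K) = d = -915
h(K) equals the number of primitive reduced positive-definite forms (a, b, c) = a*x^2 + b*x*y + c*y^2 with b^2 - 4ac = D,
where reduced means |b| <= a <= c, with b >= 0 whenever |b| = a or a = c, and primitive means gcd(a, b, c) = 1.
Reduced forces 3a^2 <= |D| = 915, so 1 <= a <= 17; b must have the parity of D, and c = (b^2 - D)/(4a) must be an integer >= a.
Enumerate a = 1..17, b in [-a, a]:
  a=1: (1, 1, 229)  [1]
  a=2: none
  a=3: (3, 3, 77)  [1]
  a=4: none
  a=5: (5, 5, 47)  [1]
  a=6: none
  a=7: (7, -3, 33), (7, 3, 33)  [2]
  a=8..10: none
  a=11: (11, -3, 21), (11, 3, 21)  [2]
  a=12..14: none
  a=15: (15, 15, 19)  [1]
  a=16..17: none
Total reduced forms: 1 + 1 + 1 + 2 + 2 + 1 = 8
h = 8

8


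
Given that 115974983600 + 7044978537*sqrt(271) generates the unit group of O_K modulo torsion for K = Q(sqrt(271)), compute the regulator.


epsilon = 115974983600 + 7044978537*sqrt(271)
= 2.3195e+11
R = ln(2.3195e+11)
= 26.1698

26.1698


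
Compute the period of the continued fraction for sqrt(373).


Run the CF algorithm for sqrt(373).
a_0 = floor(sqrt(373)) = 19; set m_0=0, q_0=1.
Recurrence: m' = q*a - m,  q' = (d - m'^2)/q,  a' = floor((a_0 + m')/q').
  step 1: m=19, q=12, a=3
  step 2: m=17, q=7, a=5
  step 3: m=18, q=7, a=5
  step 4: m=17, q=12, a=3
  step 5: m=19, q=1, a=38
a_5 = 2*a_0 = 38, so the period closes here.
sqrt(373) = [19; 3, 5, 5, 3, 38]
Period length = 5

5


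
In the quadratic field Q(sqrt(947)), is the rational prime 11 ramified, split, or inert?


K = Q(sqrt(947)). Since d mod 4 = 3, disc(K) = 3788.
Check p | disc: 3788 mod 11 = 4.
p does not divide disc. Compute Legendre symbol (d/p):
1^((11-1)/2) mod 11 = 1
(d/p) = 1, so p splits: (p) = P*P' with e=1, f=1, g=2.
Therefore p is split.

split


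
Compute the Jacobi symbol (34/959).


Compute (34/959) via quadratic reciprocity:
  pull out 2: (2/959) = +1  (since 959 mod 8 = 7)
  reciprocity: (17/959) -> +(959/17)
  reduce: (7/17)
  reciprocity: (7/17) -> +(17/7)
  reduce: (3/7)
  reciprocity: (3/7) -> -(7/3)
  reduce: (1/3)
  (1/3) = 1
Product of signs = -1

-1


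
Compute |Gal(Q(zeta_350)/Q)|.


|Gal(Q(zeta_350)/Q)| = phi(350)
= 120

120


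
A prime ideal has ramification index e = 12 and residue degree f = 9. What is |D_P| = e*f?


|D_P| = e * f
= 12 * 9
= 108

108


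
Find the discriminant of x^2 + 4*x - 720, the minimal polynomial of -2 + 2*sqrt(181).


The element -2 + 2*sqrt(181) has minimal polynomial:
x^2 + 4*x - 720
Discriminant = (4)^2 - 4*(-720)
= 16 + 2880
= 2896

2896


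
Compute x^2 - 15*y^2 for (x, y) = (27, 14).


x^2 - d*y^2
= 27^2 - 15*14^2
= 729 - 2940
= -2211

-2211


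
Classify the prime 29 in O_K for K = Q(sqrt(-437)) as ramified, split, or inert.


K = Q(sqrt(-437)). Since d mod 4 = 3, disc(K) = -1748.
Check p | disc: -1748 mod 29 = 21.
p does not divide disc. Compute Legendre symbol (d/p):
27^((29-1)/2) mod 29 = -1
(d/p) = -1, so p is inert: (p) stays prime with e=1, f=2, g=1.
Therefore p is inert.

inert


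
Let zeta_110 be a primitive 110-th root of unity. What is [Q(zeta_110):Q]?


The degree equals Euler's totient phi(110).
110 = 2 * 5 * 11
phi(110) = 40

40


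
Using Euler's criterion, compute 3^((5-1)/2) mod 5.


p = 5 is prime and the exponent is (p-1)/2 = 2, so by Euler's criterion 3^2 = (3/5) = +1 or -1 mod 5.
Compute by square-and-multiply:
  2 = 2 (binary 10)
  Repeated squaring mod 5: 3^1 = 3, 3^2 = 4
  3^2 = 4 mod 5
Result 4 = p - 1 = -1 mod 5: 3 is a quadratic non-residue mod 5. As a residue in [0, p-1] the value is 4.
3^2 mod 5 = 4

4


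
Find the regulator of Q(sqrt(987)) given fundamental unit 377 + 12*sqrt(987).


epsilon = 377 + 12*sqrt(987)
= 753.9987
R = ln(753.9987)
= 6.6254

6.6254


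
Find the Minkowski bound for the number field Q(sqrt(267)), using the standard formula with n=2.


d = 267, d mod 4 = 3, so disc(K) = 4d = 1068; |disc(K)| = 1068
Real quadratic field, so n = 2, s = r2 = 0, r1 = 2
M = (n!/n^n) * (4/pi)^s * sqrt(|disc(K)|) = (2!/2^2) * (4/pi)^0 * sqrt(1068)
= 0.5 * 1.000000 * 32.680269
= 16.3401

16.3401


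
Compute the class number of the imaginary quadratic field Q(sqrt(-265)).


K = Q(sqrt(-265)). d mod 4 = 3, so D = disc(K) = 4d = -1060
h(K) equals the number of primitive reduced positive-definite forms (a, b, c) = a*x^2 + b*x*y + c*y^2 with b^2 - 4ac = D,
where reduced means |b| <= a <= c, with b >= 0 whenever |b| = a or a = c, and primitive means gcd(a, b, c) = 1.
Reduced forces 3a^2 <= |D| = 1060, so 1 <= a <= 18; b must have the parity of D, and c = (b^2 - D)/(4a) must be an integer >= a.
Enumerate a = 1..18, b in [-a, a]:
  a=1: (1, 0, 265)  [1]
  a=2: (2, 2, 133)  [1]
  a=3..4: none
  a=5: (5, 0, 53)  [1]
  a=6: none
  a=7: (7, -2, 38), (7, 2, 38)  [2]
  a=8..9: none
  a=10: (10, 10, 29)  [1]
  a=11..13: none
  a=14: (14, -2, 19), (14, 2, 19)  [2]
  a=15..18: none
Total reduced forms: 1 + 1 + 1 + 2 + 1 + 2 = 8
h = 8

8


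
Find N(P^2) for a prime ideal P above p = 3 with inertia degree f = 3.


N(P^a) = p^(a*f)
= 3^(2*3)
= 3^6
= 729

729


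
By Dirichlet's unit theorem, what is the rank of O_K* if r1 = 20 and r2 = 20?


By Dirichlet's unit theorem:
rank = r1 + r2 - 1
= 20 + 20 - 1
= 39

39


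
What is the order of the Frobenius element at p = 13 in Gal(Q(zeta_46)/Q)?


The Frobenius at p in Gal(Q(zeta_n)/Q) = (Z/nZ)* is the class of p, so its order is ord_46(13), the smallest k >= 1 with 13^k = 1 mod 46.
n = 46 = 2 * 23, phi(46) = 22; the order divides phi(n).
Divisors of 22: 1, 2, 11, 22
Repeated squaring mod 46: 13^1 = 13, 13^2 = 31, 13^4 = 41, 13^8 = 25, 13^16 = 27
Test divisors in increasing order:
  k=1: 13^1 = 13 mod 46
  k=2: 13^2 = 31 mod 46
  k=11: 13^11 = 25 * 31 * 13 = 1 mod 46  <- first divisor giving 1
Order = 11

11


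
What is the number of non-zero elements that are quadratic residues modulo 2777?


For prime p, the number of non-zero quadratic residues is (p-1)/2.
= (2777-1)/2
= 1388

1388


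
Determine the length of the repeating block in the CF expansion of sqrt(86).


Run the CF algorithm for sqrt(86).
a_0 = floor(sqrt(86)) = 9; set m_0=0, q_0=1.
Recurrence: m' = q*a - m,  q' = (d - m'^2)/q,  a' = floor((a_0 + m')/q').
  step 1: m=9, q=5, a=3
  step 2: m=6, q=10, a=1
  step 3: m=4, q=7, a=1
  step 4: m=3, q=11, a=1
  step 5: m=8, q=2, a=8
  step 6: m=8, q=11, a=1
  step 7: m=3, q=7, a=1
  step 8: m=4, q=10, a=1
  step 9: m=6, q=5, a=3
  step 10: m=9, q=1, a=18
a_10 = 2*a_0 = 18, so the period closes here.
sqrt(86) = [9; 3, 1, 1, 1, 8, 1, 1, 1, 3, 18]
Period length = 10

10


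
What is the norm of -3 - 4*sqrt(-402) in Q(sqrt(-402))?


N(a + b*sqrt(d)) = a^2 - d*b^2
= (-3)^2 - (-402)*(-4)^2
= 9 + 6432
= 6441

6441


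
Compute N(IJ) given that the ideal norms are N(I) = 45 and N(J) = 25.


N(IJ) = N(I) * N(J)
= 45 * 25
= 1125

1125


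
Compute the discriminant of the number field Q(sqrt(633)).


For K = Q(sqrt(d)) with d squarefree: disc(K) = d if d = 1 mod 4, and disc(K) = 4d if d = 2 or 3 mod 4.
Here d = 633, and d mod 4 = 1.
d = 1 mod 4 (O_K = Z[(1+sqrt(d))/2]), so disc(K) = d = 633

633


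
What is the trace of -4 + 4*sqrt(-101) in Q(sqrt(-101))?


Tr(a + b*sqrt(d)) = (a + b*sqrt(d)) + (a - b*sqrt(d)) = 2a
= 2 * (-4)
= -8

-8


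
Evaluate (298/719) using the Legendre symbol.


p = 719 is prime, so compute (298/719) with the reciprocity algorithm (Jacobi-symbol steps: pull out 2s via (2/n), flip via reciprocity, reduce):
  pull out 2: (2/719) = +1  (since 719 mod 8 = 7)
  reciprocity: (149/719) -> +(719/149)
  reduce: (123/149)
  reciprocity: (123/149) -> +(149/123)
  reduce: (26/123)
  pull out 2: (2/123) = -1  (since 123 mod 8 = 3)
  reciprocity: (13/123) -> +(123/13)
  reduce: (6/13)
  pull out 2: (2/13) = -1  (since 13 mod 8 = 5)
  reciprocity: (3/13) -> +(13/3)
  reduce: (1/3)
  (1/3) = 1
Product of signs = 1
(298/719) = 1

1


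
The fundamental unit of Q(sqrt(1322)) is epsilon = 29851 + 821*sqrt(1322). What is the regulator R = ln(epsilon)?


epsilon = 29851 + 821*sqrt(1322)
= 59702.0000
R = ln(59702.0000)
= 10.9971

10.9971


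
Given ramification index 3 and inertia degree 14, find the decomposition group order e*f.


|D_P| = e * f
= 3 * 14
= 42

42


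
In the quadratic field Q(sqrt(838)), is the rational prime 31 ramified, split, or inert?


K = Q(sqrt(838)). Since d mod 4 = 2, disc(K) = 3352.
Check p | disc: 3352 mod 31 = 4.
p does not divide disc. Compute Legendre symbol (d/p):
1^((31-1)/2) mod 31 = 1
(d/p) = 1, so p splits: (p) = P*P' with e=1, f=1, g=2.
Therefore p is split.

split


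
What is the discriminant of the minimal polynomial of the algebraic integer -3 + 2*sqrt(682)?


The element -3 + 2*sqrt(682) has minimal polynomial:
x^2 + 6*x - 2719
Discriminant = (6)^2 - 4*(-2719)
= 36 + 10876
= 10912

10912


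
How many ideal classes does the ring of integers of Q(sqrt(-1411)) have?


K = Q(sqrt(-1411)). d mod 4 = 1, so D = disc(K) = d = -1411
h(K) equals the number of primitive reduced positive-definite forms (a, b, c) = a*x^2 + b*x*y + c*y^2 with b^2 - 4ac = D,
where reduced means |b| <= a <= c, with b >= 0 whenever |b| = a or a = c, and primitive means gcd(a, b, c) = 1.
Reduced forces 3a^2 <= |D| = 1411, so 1 <= a <= 21; b must have the parity of D, and c = (b^2 - D)/(4a) must be an integer >= a.
Enumerate a = 1..21, b in [-a, a]:
  a=1: (1, 1, 353)  [1]
  a=2..4: none
  a=5: (5, -3, 71), (5, 3, 71)  [2]
  a=6..16: none
  a=17: (17, 17, 25)  [1]
  a=18..21: none
Total reduced forms: 1 + 2 + 1 = 4
h = 4

4


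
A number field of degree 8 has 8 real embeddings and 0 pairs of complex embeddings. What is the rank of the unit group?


By Dirichlet's unit theorem:
rank = r1 + r2 - 1
= 8 + 0 - 1
= 7

7


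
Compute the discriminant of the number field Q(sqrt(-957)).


For K = Q(sqrt(d)) with d squarefree: disc(K) = d if d = 1 mod 4, and disc(K) = 4d if d = 2 or 3 mod 4.
Here d = -957, and d mod 4 = 3.
d = 3 mod 4, not 1 (O_K = Z[sqrt(d)]), so disc(K) = 4d = 4 * (-957) = -3828

-3828


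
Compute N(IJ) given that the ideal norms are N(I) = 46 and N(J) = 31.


N(IJ) = N(I) * N(J)
= 46 * 31
= 1426

1426


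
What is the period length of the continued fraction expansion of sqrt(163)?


Run the CF algorithm for sqrt(163).
a_0 = floor(sqrt(163)) = 12; set m_0=0, q_0=1.
Recurrence: m' = q*a - m,  q' = (d - m'^2)/q,  a' = floor((a_0 + m')/q').
  step 1: m=12, q=19, a=1
  step 2: m=7, q=6, a=3
  step 3: m=11, q=7, a=3
  step 4: m=10, q=9, a=2
  step 5: m=8, q=11, a=1
  step 6: m=3, q=14, a=1
  step 7: m=11, q=3, a=7
  step 8: m=10, q=21, a=1
  step 9: m=11, q=2, a=11
  step 10: m=11, q=21, a=1
  step 11: m=10, q=3, a=7
  step 12: m=11, q=14, a=1
  step 13: m=3, q=11, a=1
  step 14: m=8, q=9, a=2
  step 15: m=10, q=7, a=3
  step 16: m=11, q=6, a=3
  step 17: m=7, q=19, a=1
  step 18: m=12, q=1, a=24
a_18 = 2*a_0 = 24, so the period closes here.
sqrt(163) = [12; 1, 3, 3, 2, 1, 1, 7, 1, 11, 1, 7, 1, 1, 2, 3, 3, 1, 24]
Period length = 18

18


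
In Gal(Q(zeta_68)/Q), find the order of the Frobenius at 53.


The Frobenius at p in Gal(Q(zeta_n)/Q) = (Z/nZ)* is the class of p, so its order is ord_68(53), the smallest k >= 1 with 53^k = 1 mod 68.
n = 68 = 2^2 * 17, phi(68) = 32; the order divides phi(n).
Divisors of 32: 1, 2, 4, 8, 16, 32
Repeated squaring mod 68: 53^1 = 53, 53^2 = 21, 53^4 = 33, 53^8 = 1, 53^16 = 1, 53^32 = 1
Test divisors in increasing order:
  k=1: 53^1 = 53 mod 68
  k=2: 53^2 = 21 mod 68
  k=4: 53^4 = 33 mod 68
  k=8: 53^8 = 1 mod 68  <- first divisor giving 1
Order = 8

8


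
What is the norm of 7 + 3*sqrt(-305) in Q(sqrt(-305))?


N(a + b*sqrt(d)) = a^2 - d*b^2
= (7)^2 - (-305)*(3)^2
= 49 + 2745
= 2794

2794


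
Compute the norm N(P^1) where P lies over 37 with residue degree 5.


N(P^a) = p^(a*f)
= 37^(1*5)
= 37^5
= 69343957

69343957


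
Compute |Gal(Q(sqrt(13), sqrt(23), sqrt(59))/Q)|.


The 3 square roots of distinct primes are multiplicatively independent over Q,
so [K:Q] = 2^3 and Gal(K/Q) is isomorphic to (Z/2Z)^3.
|Gal| = 2^3 = 8

8


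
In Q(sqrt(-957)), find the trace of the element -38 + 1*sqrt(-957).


Tr(a + b*sqrt(d)) = (a + b*sqrt(d)) + (a - b*sqrt(d)) = 2a
= 2 * (-38)
= -76

-76


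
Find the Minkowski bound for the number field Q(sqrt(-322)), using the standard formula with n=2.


d = -322, d mod 4 = 2, so disc(K) = 4d = -1288; |disc(K)| = 1288
Imaginary quadratic field, so n = 2, s = r2 = 1, r1 = 0
M = (n!/n^n) * (4/pi)^s * sqrt(|disc(K)|) = (2!/2^2) * (4/pi)^1 * sqrt(1288)
= 0.5 * 1.273240 * 35.888717
= 22.8475

22.8475


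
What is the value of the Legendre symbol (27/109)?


p = 109 is prime, so compute (27/109) with the reciprocity algorithm (Jacobi-symbol steps: pull out 2s via (2/n), flip via reciprocity, reduce):
  reciprocity: (27/109) -> +(109/27)
  reduce: (1/27)
  (1/27) = 1
Product of signs = 1
(27/109) = 1

1


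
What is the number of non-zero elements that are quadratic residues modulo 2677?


For prime p, the number of non-zero quadratic residues is (p-1)/2.
= (2677-1)/2
= 1338

1338


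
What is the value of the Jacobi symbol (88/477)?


Compute (88/477) via quadratic reciprocity:
  pull out 2: (2/477) = -1  (since 477 mod 8 = 5)
  pull out 2: (2/477) = -1  (since 477 mod 8 = 5)
  pull out 2: (2/477) = -1  (since 477 mod 8 = 5)
  reciprocity: (11/477) -> +(477/11)
  reduce: (4/11)
  pull out 2: (2/11) = -1  (since 11 mod 8 = 3)
  pull out 2: (2/11) = -1  (since 11 mod 8 = 3)
  (1/11) = 1
Product of signs = -1

-1


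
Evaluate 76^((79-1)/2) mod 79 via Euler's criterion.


p = 79 is prime and the exponent is (p-1)/2 = 39, so by Euler's criterion 76^39 = (76/79) = +1 or -1 mod 79.
Compute by square-and-multiply:
  39 = 32 + 4 + 2 + 1 (binary 100111)
  Repeated squaring mod 79: 76^1 = 76, 76^2 = 9, 76^4 = 2, 76^8 = 4, 76^16 = 16, 76^32 = 19
  76^39 = 76^32 * 76^4 * 76^2 * 76^1 = 19 * 2 * 9 * 76 mod 79
    19 * 2 = 38 = 38 mod 79
    38 * 9 = 342 = 26 mod 79
    26 * 76 = 1976 = 1 mod 79
  76^39 = 1 mod 79
Result 1: 76 is a quadratic residue mod 79.
76^39 mod 79 = 1

1


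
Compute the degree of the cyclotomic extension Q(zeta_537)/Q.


The degree equals Euler's totient phi(537).
537 = 3 * 179
phi(537) = 356

356


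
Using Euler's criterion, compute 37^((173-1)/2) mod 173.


p = 173 is prime and the exponent is (p-1)/2 = 86, so by Euler's criterion 37^86 = (37/173) = +1 or -1 mod 173.
Compute by square-and-multiply:
  86 = 64 + 16 + 4 + 2 (binary 1010110)
  Repeated squaring mod 173: 37^1 = 37, 37^2 = 158, 37^4 = 52, 37^8 = 109, 37^16 = 117, 37^32 = 22, 37^64 = 138
  37^86 = 37^64 * 37^16 * 37^4 * 37^2 = 138 * 117 * 52 * 158 mod 173
    138 * 117 = 16146 = 57 mod 173
    57 * 52 = 2964 = 23 mod 173
    23 * 158 = 3634 = 1 mod 173
  37^86 = 1 mod 173
Result 1: 37 is a quadratic residue mod 173.
37^86 mod 173 = 1

1


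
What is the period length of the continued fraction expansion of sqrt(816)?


Run the CF algorithm for sqrt(816).
a_0 = floor(sqrt(816)) = 28; set m_0=0, q_0=1.
Recurrence: m' = q*a - m,  q' = (d - m'^2)/q,  a' = floor((a_0 + m')/q').
  step 1: m=28, q=32, a=1
  step 2: m=4, q=25, a=1
  step 3: m=21, q=15, a=3
  step 4: m=24, q=16, a=3
  step 5: m=24, q=15, a=3
  step 6: m=21, q=25, a=1
  step 7: m=4, q=32, a=1
  step 8: m=28, q=1, a=56
a_8 = 2*a_0 = 56, so the period closes here.
sqrt(816) = [28; 1, 1, 3, 3, 3, 1, 1, 56]
Period length = 8

8


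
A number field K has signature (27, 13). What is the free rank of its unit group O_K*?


By Dirichlet's unit theorem:
rank = r1 + r2 - 1
= 27 + 13 - 1
= 39

39


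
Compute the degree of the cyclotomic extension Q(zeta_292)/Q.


The degree equals Euler's totient phi(292).
292 = 2^2 * 73
phi(292) = 144

144


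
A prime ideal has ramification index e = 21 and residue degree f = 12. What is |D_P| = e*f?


|D_P| = e * f
= 21 * 12
= 252

252


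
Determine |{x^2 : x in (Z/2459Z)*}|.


For prime p, the number of non-zero quadratic residues is (p-1)/2.
= (2459-1)/2
= 1229

1229


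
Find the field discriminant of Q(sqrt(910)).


For K = Q(sqrt(d)) with d squarefree: disc(K) = d if d = 1 mod 4, and disc(K) = 4d if d = 2 or 3 mod 4.
Here d = 910, and d mod 4 = 2.
d = 2 mod 4, not 1 (O_K = Z[sqrt(d)]), so disc(K) = 4d = 4 * (910) = 3640

3640


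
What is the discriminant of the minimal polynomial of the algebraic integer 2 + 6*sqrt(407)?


The element 2 + 6*sqrt(407) has minimal polynomial:
x^2 - 4*x - 14648
Discriminant = (-4)^2 - 4*(-14648)
= 16 + 58592
= 58608

58608


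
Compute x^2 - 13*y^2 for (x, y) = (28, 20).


x^2 - d*y^2
= 28^2 - 13*20^2
= 784 - 5200
= -4416

-4416


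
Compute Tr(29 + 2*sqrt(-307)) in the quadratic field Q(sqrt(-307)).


Tr(a + b*sqrt(d)) = (a + b*sqrt(d)) + (a - b*sqrt(d)) = 2a
= 2 * (29)
= 58

58


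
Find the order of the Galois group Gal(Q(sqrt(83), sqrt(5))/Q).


The 2 square roots of distinct primes are multiplicatively independent over Q,
so [K:Q] = 2^2 and Gal(K/Q) is isomorphic to (Z/2Z)^2.
|Gal| = 2^2 = 4

4


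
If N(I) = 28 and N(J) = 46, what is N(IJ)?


N(IJ) = N(I) * N(J)
= 28 * 46
= 1288

1288


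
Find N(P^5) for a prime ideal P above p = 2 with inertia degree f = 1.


N(P^a) = p^(a*f)
= 2^(5*1)
= 2^5
= 32

32


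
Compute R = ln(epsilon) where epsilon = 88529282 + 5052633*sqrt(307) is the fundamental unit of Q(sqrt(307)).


epsilon = 88529282 + 5052633*sqrt(307)
= 1.7706e+08
R = ln(1.7706e+08)
= 18.9920

18.9920


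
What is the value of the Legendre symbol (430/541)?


p = 541 is prime, so compute (430/541) with the reciprocity algorithm (Jacobi-symbol steps: pull out 2s via (2/n), flip via reciprocity, reduce):
  pull out 2: (2/541) = -1  (since 541 mod 8 = 5)
  reciprocity: (215/541) -> +(541/215)
  reduce: (111/215)
  reciprocity: (111/215) -> -(215/111)
  reduce: (104/111)
  pull out 2: (2/111) = +1  (since 111 mod 8 = 7)
  pull out 2: (2/111) = +1  (since 111 mod 8 = 7)
  pull out 2: (2/111) = +1  (since 111 mod 8 = 7)
  reciprocity: (13/111) -> +(111/13)
  reduce: (7/13)
  reciprocity: (7/13) -> +(13/7)
  reduce: (6/7)
  pull out 2: (2/7) = +1  (since 7 mod 8 = 7)
  reciprocity: (3/7) -> -(7/3)
  reduce: (1/3)
  (1/3) = 1
Product of signs = -1
(430/541) = -1

-1


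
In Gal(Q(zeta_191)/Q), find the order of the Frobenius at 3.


The Frobenius at p in Gal(Q(zeta_n)/Q) = (Z/nZ)* is the class of p, so its order is ord_191(3), the smallest k >= 1 with 3^k = 1 mod 191.
n = 191 = 191, phi(191) = 190; the order divides phi(n).
Divisors of 190: 1, 2, 5, 10, 19, 38, 95, 190
Repeated squaring mod 191: 3^1 = 3, 3^2 = 9, 3^4 = 81, 3^8 = 67, 3^16 = 96, 3^32 = 48, 3^64 = 12, 3^128 = 144
Test divisors in increasing order:
  k=1: 3^1 = 3 mod 191
  k=2: 3^2 = 9 mod 191
  k=5: 3^5 = 81 * 3 = 52 mod 191
  k=10: 3^10 = 67 * 9 = 30 mod 191
  k=19: 3^19 = 96 * 9 * 3 = 109 mod 191
  k=38: 3^38 = 48 * 81 * 9 = 39 mod 191
  k=95: 3^95 = 12 * 96 * 67 * 81 * 9 * 3 = 1 mod 191  <- first divisor giving 1
Order = 95

95


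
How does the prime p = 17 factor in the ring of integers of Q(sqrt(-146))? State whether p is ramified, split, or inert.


K = Q(sqrt(-146)). Since d mod 4 = 2, disc(K) = -584.
Check p | disc: -584 mod 17 = 11.
p does not divide disc. Compute Legendre symbol (d/p):
7^((17-1)/2) mod 17 = -1
(d/p) = -1, so p is inert: (p) stays prime with e=1, f=2, g=1.
Therefore p is inert.

inert


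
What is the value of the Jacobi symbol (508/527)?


Compute (508/527) via quadratic reciprocity:
  pull out 2: (2/527) = +1  (since 527 mod 8 = 7)
  pull out 2: (2/527) = +1  (since 527 mod 8 = 7)
  reciprocity: (127/527) -> -(527/127)
  reduce: (19/127)
  reciprocity: (19/127) -> -(127/19)
  reduce: (13/19)
  reciprocity: (13/19) -> +(19/13)
  reduce: (6/13)
  pull out 2: (2/13) = -1  (since 13 mod 8 = 5)
  reciprocity: (3/13) -> +(13/3)
  reduce: (1/3)
  (1/3) = 1
Product of signs = -1

-1


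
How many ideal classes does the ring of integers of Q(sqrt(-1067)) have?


K = Q(sqrt(-1067)). d mod 4 = 1, so D = disc(K) = d = -1067
h(K) equals the number of primitive reduced positive-definite forms (a, b, c) = a*x^2 + b*x*y + c*y^2 with b^2 - 4ac = D,
where reduced means |b| <= a <= c, with b >= 0 whenever |b| = a or a = c, and primitive means gcd(a, b, c) = 1.
Reduced forces 3a^2 <= |D| = 1067, so 1 <= a <= 18; b must have the parity of D, and c = (b^2 - D)/(4a) must be an integer >= a.
Enumerate a = 1..18, b in [-a, a]:
  a=1: (1, 1, 267)  [1]
  a=2: none
  a=3: (3, -1, 89), (3, 1, 89)  [2]
  a=4..6: none
  a=7: (7, -5, 39), (7, 5, 39)  [2]
  a=8: none
  a=9: (9, -7, 31), (9, 7, 31)  [2]
  a=10: none
  a=11: (11, 11, 27)  [1]
  a=12: none
  a=13: (13, -5, 21), (13, 5, 21)  [2]
  a=14..16: none
  a=17: (17, -15, 19), (17, 15, 19)  [2]
  a=18: none
Total reduced forms: 1 + 2 + 2 + 2 + 1 + 2 + 2 = 12
h = 12

12


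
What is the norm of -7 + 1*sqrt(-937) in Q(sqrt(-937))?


N(a + b*sqrt(d)) = a^2 - d*b^2
= (-7)^2 - (-937)*(1)^2
= 49 + 937
= 986

986


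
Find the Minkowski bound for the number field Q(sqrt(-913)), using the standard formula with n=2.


d = -913, d mod 4 = 3, so disc(K) = 4d = -3652; |disc(K)| = 3652
Imaginary quadratic field, so n = 2, s = r2 = 1, r1 = 0
M = (n!/n^n) * (4/pi)^s * sqrt(|disc(K)|) = (2!/2^2) * (4/pi)^1 * sqrt(3652)
= 0.5 * 1.273240 * 60.431780
= 38.4721

38.4721
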